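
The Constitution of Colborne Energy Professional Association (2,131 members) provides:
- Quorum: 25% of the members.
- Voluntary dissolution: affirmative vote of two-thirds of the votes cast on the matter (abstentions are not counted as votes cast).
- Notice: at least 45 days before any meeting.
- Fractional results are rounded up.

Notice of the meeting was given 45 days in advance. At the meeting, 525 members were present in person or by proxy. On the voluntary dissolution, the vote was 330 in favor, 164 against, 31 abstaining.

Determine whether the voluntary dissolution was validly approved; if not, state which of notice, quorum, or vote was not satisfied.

Notice: 45 days given; 45 required. Satisfied.
Quorum: 25% of 2,131 = 532.75, rounded up to 533; 525 present. Not satisfied.
Vote: requires two-thirds of the votes cast (525 − 31 abstaining = 494); 2/3 of 494 = 329.33, rounded up to 330, so 330 needed; 330 in favor. Satisfied.

Invalid — quorum requirement not satisfied.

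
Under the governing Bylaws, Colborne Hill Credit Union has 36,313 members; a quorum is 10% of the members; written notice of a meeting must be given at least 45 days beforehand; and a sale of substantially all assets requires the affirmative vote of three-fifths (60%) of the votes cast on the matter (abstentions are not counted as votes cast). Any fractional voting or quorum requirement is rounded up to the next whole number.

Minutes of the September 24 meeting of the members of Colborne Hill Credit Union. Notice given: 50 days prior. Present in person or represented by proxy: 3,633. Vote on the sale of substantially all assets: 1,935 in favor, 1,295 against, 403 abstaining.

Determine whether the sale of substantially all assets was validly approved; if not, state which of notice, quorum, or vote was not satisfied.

Invalid — vote requirement not satisfied.

Notice: 50 days given; 45 required. Satisfied.
Quorum: 10% of 36,313 = 3,631.30, rounded up to 3,632; 3,633 present. Satisfied.
Vote: requires three-fifths of the votes cast (3,633 − 403 abstaining = 3,230); 3/5 of 3230 = 1938, so 1,938 needed; 1,935 in favor. Not satisfied.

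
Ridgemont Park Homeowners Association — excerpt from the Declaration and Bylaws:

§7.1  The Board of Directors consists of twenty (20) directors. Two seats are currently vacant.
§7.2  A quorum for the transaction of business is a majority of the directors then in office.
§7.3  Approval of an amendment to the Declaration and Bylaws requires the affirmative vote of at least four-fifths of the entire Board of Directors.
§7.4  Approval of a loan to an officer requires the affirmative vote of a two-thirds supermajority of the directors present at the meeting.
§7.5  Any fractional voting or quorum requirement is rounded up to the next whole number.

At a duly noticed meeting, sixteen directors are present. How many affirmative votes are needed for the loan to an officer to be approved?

The loan to an officer requires two-thirds of the directors present (16).
2/3 of 16 = 10.67, rounded up to 11.

11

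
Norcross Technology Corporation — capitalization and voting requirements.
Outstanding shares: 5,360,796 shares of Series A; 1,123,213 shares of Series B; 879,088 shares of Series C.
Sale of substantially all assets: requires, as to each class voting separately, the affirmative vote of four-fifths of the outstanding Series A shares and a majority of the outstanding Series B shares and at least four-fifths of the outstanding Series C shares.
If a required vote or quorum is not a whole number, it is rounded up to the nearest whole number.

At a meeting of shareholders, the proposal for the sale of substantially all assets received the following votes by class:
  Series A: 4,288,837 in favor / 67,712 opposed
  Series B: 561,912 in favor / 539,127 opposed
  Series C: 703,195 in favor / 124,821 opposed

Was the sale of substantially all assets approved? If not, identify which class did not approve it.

Series A: 4/5 of 5360796 = 4288636.80, rounded up to 4288637; 4,288,637 required, 4,288,837 in favor — approved.
Series B: a majority of 1123213 is 561607; 561,607 required, 561,912 in favor — approved.
Series C: 4/5 of 879088 = 703270.40, rounded up to 703271; 703,271 required, 703,195 in favor — not approved.

Not approved — the Series C shares did not give the required vote.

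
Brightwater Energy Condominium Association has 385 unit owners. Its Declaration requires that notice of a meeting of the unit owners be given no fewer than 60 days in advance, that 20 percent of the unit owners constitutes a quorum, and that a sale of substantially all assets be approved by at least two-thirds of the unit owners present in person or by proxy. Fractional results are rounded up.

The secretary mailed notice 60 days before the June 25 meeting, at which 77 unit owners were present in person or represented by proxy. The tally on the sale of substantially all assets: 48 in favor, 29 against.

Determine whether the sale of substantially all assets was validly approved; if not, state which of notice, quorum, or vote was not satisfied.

Invalid — vote requirement not satisfied.

Notice: 60 days given; 60 required. Satisfied.
Quorum: 20% of 385 = 77; 77 present. Satisfied.
Vote: requires two-thirds of those present (77); 2/3 of 77 = 51.33, rounded up to 52, so 52 needed; 48 in favor. Not satisfied.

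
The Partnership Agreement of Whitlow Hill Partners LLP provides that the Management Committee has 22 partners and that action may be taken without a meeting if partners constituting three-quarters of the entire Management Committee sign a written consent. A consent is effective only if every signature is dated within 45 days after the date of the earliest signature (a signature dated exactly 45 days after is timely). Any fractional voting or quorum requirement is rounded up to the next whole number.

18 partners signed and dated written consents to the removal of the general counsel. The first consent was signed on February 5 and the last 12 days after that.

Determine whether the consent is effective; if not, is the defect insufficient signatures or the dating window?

Signatures required: three-quarters of 22 — 3/4 of 22 = 16.50, rounded up to 17, so 17 needed; 18 signed. Sufficient.
Dating window: the latest signature is 12 days after the earliest; the limit is 45 days. Within the window.

Effective — both the signature and dating-window requirements are satisfied.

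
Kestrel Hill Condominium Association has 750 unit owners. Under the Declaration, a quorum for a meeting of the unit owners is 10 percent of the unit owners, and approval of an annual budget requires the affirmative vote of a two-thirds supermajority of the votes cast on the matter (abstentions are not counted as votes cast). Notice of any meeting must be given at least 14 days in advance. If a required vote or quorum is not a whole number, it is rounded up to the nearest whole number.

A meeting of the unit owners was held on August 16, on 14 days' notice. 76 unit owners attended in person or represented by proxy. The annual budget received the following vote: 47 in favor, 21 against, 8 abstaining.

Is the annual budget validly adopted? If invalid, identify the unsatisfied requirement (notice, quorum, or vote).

Valid — all requirements satisfied.

Notice: 14 days given; 14 required. Satisfied.
Quorum: 10% of 750 = 75; 76 present. Satisfied.
Vote: requires two-thirds of the votes cast (76 − 8 abstaining = 68); 2/3 of 68 = 45.33, rounded up to 46, so 46 needed; 47 in favor. Satisfied.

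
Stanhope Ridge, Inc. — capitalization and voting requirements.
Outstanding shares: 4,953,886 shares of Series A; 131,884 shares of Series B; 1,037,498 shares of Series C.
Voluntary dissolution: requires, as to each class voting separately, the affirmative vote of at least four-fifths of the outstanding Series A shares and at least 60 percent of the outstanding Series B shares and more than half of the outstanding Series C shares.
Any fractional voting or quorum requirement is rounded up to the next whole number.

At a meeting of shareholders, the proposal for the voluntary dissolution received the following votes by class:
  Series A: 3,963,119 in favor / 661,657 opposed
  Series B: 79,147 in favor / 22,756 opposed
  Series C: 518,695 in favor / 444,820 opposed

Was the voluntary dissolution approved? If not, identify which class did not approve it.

Series A: 4/5 of 4953886 = 3963108.80, rounded up to 3963109; 3,963,109 required, 3,963,119 in favor — approved.
Series B: 3/5 of 131884 = 79130.40, rounded up to 79131; 79,131 required, 79,147 in favor — approved.
Series C: a majority of 1037498 is 518750; 518,750 required, 518,695 in favor — not approved.

Not approved — the Series C shares did not give the required vote.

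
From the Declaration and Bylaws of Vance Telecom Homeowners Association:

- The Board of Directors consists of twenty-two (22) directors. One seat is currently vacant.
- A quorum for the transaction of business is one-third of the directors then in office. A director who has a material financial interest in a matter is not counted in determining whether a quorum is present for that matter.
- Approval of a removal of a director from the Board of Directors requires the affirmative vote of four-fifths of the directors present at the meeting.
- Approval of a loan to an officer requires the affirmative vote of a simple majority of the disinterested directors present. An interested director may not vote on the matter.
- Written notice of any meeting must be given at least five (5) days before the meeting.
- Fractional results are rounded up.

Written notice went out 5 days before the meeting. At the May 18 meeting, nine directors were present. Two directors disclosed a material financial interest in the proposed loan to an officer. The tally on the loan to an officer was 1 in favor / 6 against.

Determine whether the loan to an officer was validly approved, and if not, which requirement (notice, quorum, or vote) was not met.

Invalid — vote requirement not satisfied.

Notice: 5 days given; 5 required (5 ≥ 5). Satisfied.
Quorum: 9 present, but the 2 interested directors do not count, leaving 7. Quorum is 7. Satisfied.
Vote: the loan to an officer requires a majority of the disinterested directors present (9 − 2 = 7). A majority of 7 is 4, so 4 affirmative votes are needed; 1 voted in favor. Not satisfied.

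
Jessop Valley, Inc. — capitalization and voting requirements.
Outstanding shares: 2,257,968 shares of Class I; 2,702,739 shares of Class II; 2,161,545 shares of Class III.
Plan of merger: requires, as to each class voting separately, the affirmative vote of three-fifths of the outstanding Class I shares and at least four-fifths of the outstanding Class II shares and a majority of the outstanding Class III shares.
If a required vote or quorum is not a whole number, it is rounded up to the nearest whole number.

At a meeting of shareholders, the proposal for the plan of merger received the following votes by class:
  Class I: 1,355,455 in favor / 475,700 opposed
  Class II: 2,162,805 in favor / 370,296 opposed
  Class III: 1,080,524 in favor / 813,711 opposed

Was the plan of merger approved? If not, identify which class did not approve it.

Class I: 3/5 of 2257968 = 1354780.80, rounded up to 1354781; 1,354,781 required, 1,355,455 in favor — approved.
Class II: 4/5 of 2702739 = 2162191.20, rounded up to 2162192; 2,162,192 required, 2,162,805 in favor — approved.
Class III: a majority of 2161545 is 1080773; 1,080,773 required, 1,080,524 in favor — not approved.

Not approved — the Class III shares did not give the required vote.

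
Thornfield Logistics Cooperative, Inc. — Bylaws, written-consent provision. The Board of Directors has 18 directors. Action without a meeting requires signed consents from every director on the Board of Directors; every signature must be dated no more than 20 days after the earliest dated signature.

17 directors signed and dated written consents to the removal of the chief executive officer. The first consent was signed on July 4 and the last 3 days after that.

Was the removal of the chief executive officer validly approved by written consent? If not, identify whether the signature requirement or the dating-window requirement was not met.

Not effective — insufficient signatures.

Signatures required: all of 18 — unanimous means all 18, so 18 needed; 17 signed. Insufficient.
Dating window: the latest signature is 3 days after the earliest; the limit is 20 days. Within the window.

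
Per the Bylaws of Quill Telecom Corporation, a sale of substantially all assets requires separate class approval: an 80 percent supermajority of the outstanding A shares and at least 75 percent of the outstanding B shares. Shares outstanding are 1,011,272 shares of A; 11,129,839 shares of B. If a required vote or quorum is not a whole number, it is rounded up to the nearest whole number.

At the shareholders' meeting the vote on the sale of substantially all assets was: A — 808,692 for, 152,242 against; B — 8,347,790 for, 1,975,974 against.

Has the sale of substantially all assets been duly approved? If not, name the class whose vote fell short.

A: 4/5 of 1011272 = 809017.60, rounded up to 809018; 809,018 required, 808,692 in favor — not approved.
B: 3/4 of 11129839 = 8347379.25, rounded up to 8347380; 8,347,380 required, 8,347,790 in favor — approved.

Not approved — the A shares did not give the required vote.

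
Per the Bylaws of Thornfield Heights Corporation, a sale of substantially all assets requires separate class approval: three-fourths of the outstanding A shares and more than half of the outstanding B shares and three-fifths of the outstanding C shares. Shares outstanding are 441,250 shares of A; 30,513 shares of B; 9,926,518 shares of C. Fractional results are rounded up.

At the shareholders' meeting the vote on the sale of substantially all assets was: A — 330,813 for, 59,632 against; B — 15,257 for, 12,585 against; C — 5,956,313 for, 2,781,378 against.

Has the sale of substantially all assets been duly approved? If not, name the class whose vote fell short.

A: 3/4 of 441250 = 330937.50, rounded up to 330938; 330,938 required, 330,813 in favor — not approved.
B: a majority of 30513 is 15257; 15,257 required, 15,257 in favor — approved.
C: 3/5 of 9926518 = 5955910.80, rounded up to 5955911; 5,955,911 required, 5,956,313 in favor — approved.

Not approved — the A shares did not give the required vote.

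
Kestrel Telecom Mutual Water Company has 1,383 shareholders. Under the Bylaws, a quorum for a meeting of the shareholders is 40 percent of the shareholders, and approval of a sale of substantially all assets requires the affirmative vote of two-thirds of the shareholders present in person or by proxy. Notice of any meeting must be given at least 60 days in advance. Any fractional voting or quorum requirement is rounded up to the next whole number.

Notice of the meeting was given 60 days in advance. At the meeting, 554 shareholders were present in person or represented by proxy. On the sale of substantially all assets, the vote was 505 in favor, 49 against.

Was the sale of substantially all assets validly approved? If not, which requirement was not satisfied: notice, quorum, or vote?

Valid — all requirements satisfied.

Notice: 60 days given; 60 required. Satisfied.
Quorum: 40% of 1,383 = 553.20, rounded up to 554; 554 present. Satisfied.
Vote: requires two-thirds of those present (554); 2/3 of 554 = 369.33, rounded up to 370, so 370 needed; 505 in favor. Satisfied.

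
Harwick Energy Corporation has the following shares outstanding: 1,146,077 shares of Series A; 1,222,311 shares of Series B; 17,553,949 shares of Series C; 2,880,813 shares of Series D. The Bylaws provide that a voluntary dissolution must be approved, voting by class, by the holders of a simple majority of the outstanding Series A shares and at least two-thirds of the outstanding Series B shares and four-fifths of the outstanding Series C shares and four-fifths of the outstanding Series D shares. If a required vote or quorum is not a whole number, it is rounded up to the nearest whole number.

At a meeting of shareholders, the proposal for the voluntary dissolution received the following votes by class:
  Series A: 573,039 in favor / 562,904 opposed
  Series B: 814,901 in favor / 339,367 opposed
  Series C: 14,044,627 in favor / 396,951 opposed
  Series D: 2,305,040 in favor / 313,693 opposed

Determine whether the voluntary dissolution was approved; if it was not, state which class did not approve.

Approved — every class gave the required vote.

Series A: a majority of 1146077 is 573039; 573,039 required, 573,039 in favor — approved.
Series B: 2/3 of 1222311 = 814874; 814,874 required, 814,901 in favor — approved.
Series C: 4/5 of 17553949 = 14043159.20, rounded up to 14043160; 14,043,160 required, 14,044,627 in favor — approved.
Series D: 4/5 of 2880813 = 2304650.40, rounded up to 2304651; 2,304,651 required, 2,305,040 in favor — approved.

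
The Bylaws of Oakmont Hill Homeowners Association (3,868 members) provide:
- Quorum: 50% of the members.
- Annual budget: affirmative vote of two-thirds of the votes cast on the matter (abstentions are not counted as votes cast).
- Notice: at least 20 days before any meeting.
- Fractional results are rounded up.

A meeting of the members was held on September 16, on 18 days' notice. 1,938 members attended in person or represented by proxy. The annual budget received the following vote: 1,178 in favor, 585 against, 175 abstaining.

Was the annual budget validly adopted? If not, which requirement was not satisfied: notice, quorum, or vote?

Notice: 18 days given; 20 required. Not satisfied.
Quorum: 50% of 3,868 = 1,934; 1,938 present. Satisfied.
Vote: requires two-thirds of the votes cast (1,938 − 175 abstaining = 1,763); 2/3 of 1763 = 1175.33, rounded up to 1176, so 1,176 needed; 1,178 in favor. Satisfied.

Invalid — notice requirement not satisfied.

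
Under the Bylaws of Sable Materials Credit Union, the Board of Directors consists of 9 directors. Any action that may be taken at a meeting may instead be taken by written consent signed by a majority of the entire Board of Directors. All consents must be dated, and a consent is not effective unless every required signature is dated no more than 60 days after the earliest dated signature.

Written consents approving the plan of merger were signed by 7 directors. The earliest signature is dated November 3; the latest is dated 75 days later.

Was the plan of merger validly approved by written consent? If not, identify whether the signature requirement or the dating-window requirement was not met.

Not effective — dating-window requirement not satisfied.

Signatures required: a majority of 9 — a majority of 9 is 5, so 5 needed; 7 signed. Sufficient.
Dating window: the latest signature is 75 days after the earliest; the limit is 60 days. Outside the window.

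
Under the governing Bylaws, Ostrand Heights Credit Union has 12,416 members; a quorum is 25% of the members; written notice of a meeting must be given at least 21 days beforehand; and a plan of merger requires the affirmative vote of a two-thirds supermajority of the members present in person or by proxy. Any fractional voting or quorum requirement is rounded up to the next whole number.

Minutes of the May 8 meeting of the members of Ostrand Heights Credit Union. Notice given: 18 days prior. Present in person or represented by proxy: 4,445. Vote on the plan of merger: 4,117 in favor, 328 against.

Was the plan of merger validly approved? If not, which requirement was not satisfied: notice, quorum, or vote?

Notice: 18 days given; 21 required. Not satisfied.
Quorum: 25% of 12,416 = 3,104; 4,445 present. Satisfied.
Vote: requires two-thirds of those present (4,445); 2/3 of 4445 = 2963.33, rounded up to 2964, so 2,964 needed; 4,117 in favor. Satisfied.

Invalid — notice requirement not satisfied.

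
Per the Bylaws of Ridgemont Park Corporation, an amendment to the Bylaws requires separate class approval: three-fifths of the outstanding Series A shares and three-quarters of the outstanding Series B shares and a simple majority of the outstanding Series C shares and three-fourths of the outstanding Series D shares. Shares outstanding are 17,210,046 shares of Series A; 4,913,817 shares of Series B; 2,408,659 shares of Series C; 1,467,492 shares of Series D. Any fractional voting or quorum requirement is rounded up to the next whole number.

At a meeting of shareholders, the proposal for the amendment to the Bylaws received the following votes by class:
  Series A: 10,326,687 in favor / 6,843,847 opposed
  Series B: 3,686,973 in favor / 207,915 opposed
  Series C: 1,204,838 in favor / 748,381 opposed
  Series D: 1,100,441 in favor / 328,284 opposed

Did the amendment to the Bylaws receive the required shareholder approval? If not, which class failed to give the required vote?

Series A: 3/5 of 17210046 = 10326027.60, rounded up to 10326028; 10,326,028 required, 10,326,687 in favor — approved.
Series B: 3/4 of 4913817 = 3685362.75, rounded up to 3685363; 3,685,363 required, 3,686,973 in favor — approved.
Series C: a majority of 2408659 is 1204330; 1,204,330 required, 1,204,838 in favor — approved.
Series D: 3/4 of 1467492 = 1100619; 1,100,619 required, 1,100,441 in favor — not approved.

Not approved — the Series D shares did not give the required vote.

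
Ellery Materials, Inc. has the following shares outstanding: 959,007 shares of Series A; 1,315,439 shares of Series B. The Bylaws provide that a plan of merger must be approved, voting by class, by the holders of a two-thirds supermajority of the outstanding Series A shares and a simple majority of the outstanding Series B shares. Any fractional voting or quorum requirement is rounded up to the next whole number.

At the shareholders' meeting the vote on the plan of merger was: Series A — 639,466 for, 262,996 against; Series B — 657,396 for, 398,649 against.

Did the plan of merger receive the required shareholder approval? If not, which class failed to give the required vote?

Series A: 2/3 of 959007 = 639338; 639,338 required, 639,466 in favor — approved.
Series B: a majority of 1315439 is 657720; 657,720 required, 657,396 in favor — not approved.

Not approved — the Series B shares did not give the required vote.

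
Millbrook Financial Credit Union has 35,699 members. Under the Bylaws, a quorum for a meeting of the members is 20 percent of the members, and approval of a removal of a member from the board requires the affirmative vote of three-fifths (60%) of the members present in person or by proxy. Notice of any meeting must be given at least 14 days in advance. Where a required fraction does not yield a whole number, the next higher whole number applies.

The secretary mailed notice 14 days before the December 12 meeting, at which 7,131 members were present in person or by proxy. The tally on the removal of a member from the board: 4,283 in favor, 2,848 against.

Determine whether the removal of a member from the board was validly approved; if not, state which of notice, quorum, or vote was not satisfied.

Notice: 14 days given; 14 required. Satisfied.
Quorum: 20% of 35,699 = 7,139.80, rounded up to 7,140; 7,131 present. Not satisfied.
Vote: requires three-fifths of those present (7,131); 3/5 of 7131 = 4278.60, rounded up to 4279, so 4,279 needed; 4,283 in favor. Satisfied.

Invalid — quorum requirement not satisfied.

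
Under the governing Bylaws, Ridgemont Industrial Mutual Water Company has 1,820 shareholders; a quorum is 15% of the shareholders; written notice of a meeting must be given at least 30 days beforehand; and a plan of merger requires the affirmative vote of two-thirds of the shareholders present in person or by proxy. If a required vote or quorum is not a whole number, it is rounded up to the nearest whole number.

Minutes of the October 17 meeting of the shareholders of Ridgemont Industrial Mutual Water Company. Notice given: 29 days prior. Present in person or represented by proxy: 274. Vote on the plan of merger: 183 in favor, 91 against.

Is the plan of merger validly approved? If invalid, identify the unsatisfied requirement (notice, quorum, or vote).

Notice: 29 days given; 30 required. Not satisfied.
Quorum: 15% of 1,820 = 273; 274 present. Satisfied.
Vote: requires two-thirds of those present (274); 2/3 of 274 = 182.67, rounded up to 183, so 183 needed; 183 in favor. Satisfied.

Invalid — notice requirement not satisfied.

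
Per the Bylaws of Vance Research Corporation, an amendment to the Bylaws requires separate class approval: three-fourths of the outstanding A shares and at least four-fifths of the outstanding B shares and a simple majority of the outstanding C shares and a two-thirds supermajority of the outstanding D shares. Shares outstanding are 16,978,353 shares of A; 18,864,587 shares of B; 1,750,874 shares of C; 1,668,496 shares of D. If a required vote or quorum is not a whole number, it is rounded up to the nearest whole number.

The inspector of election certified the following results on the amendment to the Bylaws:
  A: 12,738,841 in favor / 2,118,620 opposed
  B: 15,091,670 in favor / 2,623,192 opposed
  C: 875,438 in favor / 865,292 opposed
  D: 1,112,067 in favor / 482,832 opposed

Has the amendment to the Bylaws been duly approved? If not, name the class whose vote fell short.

Not approved — the D shares did not give the required vote.

A: 3/4 of 16978353 = 12733764.75, rounded up to 12733765; 12,733,765 required, 12,738,841 in favor — approved.
B: 4/5 of 18864587 = 15091669.60, rounded up to 15091670; 15,091,670 required, 15,091,670 in favor — approved.
C: a majority of 1750874 is 875438; 875,438 required, 875,438 in favor — approved.
D: 2/3 of 1668496 = 1112330.67, rounded up to 1112331; 1,112,331 required, 1,112,067 in favor — not approved.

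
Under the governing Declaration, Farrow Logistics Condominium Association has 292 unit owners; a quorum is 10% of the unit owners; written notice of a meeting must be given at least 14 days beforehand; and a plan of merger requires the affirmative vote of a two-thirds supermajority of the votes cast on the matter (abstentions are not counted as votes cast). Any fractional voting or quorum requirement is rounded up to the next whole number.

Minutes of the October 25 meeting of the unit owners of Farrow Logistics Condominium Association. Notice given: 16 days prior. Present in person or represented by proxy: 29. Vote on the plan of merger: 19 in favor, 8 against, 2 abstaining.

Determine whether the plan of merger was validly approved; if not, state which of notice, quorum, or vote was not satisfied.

Notice: 16 days given; 14 required. Satisfied.
Quorum: 10% of 292 = 29.20, rounded up to 30; 29 present. Not satisfied.
Vote: requires two-thirds of the votes cast (29 − 2 abstaining = 27); 2/3 of 27 = 18, so 18 needed; 19 in favor. Satisfied.

Invalid — quorum requirement not satisfied.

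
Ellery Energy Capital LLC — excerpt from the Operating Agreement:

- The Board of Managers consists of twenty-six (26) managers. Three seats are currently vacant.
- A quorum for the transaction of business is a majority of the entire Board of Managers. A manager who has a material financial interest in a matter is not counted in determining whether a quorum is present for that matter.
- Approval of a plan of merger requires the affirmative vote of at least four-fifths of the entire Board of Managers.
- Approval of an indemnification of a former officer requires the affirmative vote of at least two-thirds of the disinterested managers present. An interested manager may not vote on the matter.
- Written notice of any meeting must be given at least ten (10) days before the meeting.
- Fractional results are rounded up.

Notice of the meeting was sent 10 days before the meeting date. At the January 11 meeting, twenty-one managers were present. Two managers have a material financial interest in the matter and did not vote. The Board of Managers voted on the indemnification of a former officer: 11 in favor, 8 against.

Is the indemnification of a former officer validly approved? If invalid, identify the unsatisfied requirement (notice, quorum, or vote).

Notice: 10 days given; 10 required (10 ≥ 10). Satisfied.
Quorum: 21 present, but the 2 interested managers do not count, leaving 19. Quorum is 14. Satisfied.
Vote: the indemnification of a former officer requires two-thirds of the disinterested managers present (21 − 2 = 19). 2/3 of 19 = 12.67, rounded up to 13, so 13 affirmative votes are needed; 11 voted in favor. Not satisfied.

Invalid — vote requirement not satisfied.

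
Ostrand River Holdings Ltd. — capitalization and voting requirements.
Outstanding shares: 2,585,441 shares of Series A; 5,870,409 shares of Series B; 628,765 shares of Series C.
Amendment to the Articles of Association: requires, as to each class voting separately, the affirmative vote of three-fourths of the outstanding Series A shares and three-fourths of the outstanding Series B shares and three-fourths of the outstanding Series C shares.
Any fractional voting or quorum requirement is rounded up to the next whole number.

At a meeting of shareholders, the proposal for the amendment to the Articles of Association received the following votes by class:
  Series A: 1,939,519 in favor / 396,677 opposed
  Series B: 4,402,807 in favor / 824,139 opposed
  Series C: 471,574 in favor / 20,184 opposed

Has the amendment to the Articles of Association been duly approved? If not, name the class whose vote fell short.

Series A: 3/4 of 2585441 = 1939080.75, rounded up to 1939081; 1,939,081 required, 1,939,519 in favor — approved.
Series B: 3/4 of 5870409 = 4402806.75, rounded up to 4402807; 4,402,807 required, 4,402,807 in favor — approved.
Series C: 3/4 of 628765 = 471573.75, rounded up to 471574; 471,574 required, 471,574 in favor — approved.

Approved — every class gave the required vote.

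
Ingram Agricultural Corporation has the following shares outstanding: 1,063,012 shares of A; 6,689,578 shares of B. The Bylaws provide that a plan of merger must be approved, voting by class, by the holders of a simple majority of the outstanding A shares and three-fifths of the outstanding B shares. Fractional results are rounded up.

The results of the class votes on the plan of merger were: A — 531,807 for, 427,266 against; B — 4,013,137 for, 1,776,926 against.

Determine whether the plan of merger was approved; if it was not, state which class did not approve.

A: a majority of 1063012 is 531507; 531,507 required, 531,807 in favor — approved.
B: 3/5 of 6689578 = 4013746.80, rounded up to 4013747; 4,013,747 required, 4,013,137 in favor — not approved.

Not approved — the B shares did not give the required vote.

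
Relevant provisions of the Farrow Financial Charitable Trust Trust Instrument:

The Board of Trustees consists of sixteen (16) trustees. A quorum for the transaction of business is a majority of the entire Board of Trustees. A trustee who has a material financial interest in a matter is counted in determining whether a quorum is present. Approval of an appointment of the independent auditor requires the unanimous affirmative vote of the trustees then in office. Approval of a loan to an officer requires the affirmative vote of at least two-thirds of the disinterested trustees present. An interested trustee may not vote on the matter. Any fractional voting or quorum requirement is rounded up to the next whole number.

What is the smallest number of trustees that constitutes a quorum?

9

A majority of 16 is 9.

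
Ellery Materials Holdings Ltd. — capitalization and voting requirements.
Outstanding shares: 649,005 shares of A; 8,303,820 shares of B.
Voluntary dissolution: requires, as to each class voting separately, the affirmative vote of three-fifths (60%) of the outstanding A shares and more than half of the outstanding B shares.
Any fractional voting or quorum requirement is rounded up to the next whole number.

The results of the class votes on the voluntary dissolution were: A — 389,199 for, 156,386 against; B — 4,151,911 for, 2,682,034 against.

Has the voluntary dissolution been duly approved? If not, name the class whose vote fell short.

Not approved — the A shares did not give the required vote.

A: 3/5 of 649005 = 389403; 389,403 required, 389,199 in favor — not approved.
B: a majority of 8303820 is 4151911; 4,151,911 required, 4,151,911 in favor — approved.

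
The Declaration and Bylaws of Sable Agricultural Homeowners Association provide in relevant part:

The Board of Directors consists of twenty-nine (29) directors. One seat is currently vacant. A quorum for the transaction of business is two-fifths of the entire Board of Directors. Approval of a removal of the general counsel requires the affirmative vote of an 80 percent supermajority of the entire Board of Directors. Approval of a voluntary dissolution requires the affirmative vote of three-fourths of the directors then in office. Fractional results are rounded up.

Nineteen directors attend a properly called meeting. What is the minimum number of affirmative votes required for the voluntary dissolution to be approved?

The voluntary dissolution requires three-fourths of the directors then in office (28).
3/4 of 28 = 21.
(Only 19 can vote, so the voluntary dissolution cannot pass at this meeting, but the required vote is still 21.)

21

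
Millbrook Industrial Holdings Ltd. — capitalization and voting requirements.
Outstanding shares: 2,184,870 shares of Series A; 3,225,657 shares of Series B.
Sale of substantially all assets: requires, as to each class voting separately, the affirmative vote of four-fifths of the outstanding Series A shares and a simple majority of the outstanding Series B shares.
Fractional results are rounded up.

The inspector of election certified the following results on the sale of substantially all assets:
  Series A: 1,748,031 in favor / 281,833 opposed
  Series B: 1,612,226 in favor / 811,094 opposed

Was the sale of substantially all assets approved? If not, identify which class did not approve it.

Series A: 4/5 of 2184870 = 1747896; 1,747,896 required, 1,748,031 in favor — approved.
Series B: a majority of 3225657 is 1612829; 1,612,829 required, 1,612,226 in favor — not approved.

Not approved — the Series B shares did not give the required vote.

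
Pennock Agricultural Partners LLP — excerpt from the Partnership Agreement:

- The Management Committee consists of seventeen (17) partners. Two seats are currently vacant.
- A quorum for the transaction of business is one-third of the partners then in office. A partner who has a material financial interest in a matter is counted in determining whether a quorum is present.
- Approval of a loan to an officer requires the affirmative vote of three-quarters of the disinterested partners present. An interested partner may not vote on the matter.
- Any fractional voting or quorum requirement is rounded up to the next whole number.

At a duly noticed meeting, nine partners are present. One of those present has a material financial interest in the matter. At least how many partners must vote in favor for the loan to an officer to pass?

The loan to an officer requires three-fourths of the disinterested partners present (9 − 1 = 8).
3/4 of 8 = 6.

6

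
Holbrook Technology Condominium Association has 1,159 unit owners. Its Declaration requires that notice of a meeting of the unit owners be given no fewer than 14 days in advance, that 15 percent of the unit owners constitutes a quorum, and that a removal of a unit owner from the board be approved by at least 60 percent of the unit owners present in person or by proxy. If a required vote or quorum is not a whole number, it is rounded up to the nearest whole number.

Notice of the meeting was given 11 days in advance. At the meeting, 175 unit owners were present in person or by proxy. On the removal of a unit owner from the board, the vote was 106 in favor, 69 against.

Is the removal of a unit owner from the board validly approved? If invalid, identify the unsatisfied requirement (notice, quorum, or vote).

Invalid — notice requirement not satisfied.

Notice: 11 days given; 14 required. Not satisfied.
Quorum: 15% of 1,159 = 173.85, rounded up to 174; 175 present. Satisfied.
Vote: requires three-fifths of those present (175); 3/5 of 175 = 105, so 105 needed; 106 in favor. Satisfied.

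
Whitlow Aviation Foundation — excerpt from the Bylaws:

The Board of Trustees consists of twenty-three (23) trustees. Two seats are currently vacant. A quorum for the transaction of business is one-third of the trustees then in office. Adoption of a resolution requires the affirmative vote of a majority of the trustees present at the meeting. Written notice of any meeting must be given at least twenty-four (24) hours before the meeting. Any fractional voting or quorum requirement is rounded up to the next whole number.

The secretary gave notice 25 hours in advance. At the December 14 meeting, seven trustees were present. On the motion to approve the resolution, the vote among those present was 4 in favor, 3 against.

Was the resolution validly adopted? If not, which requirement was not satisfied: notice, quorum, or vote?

Valid — all requirements satisfied.

Notice: 25 hours given; 24 required (25 ≥ 24). Satisfied.
Quorum: 7 present; quorum is 7. Satisfied.
Vote: the resolution requires a majority of the trustees present (7). A majority of 7 is 4, so 4 affirmative votes are needed; 4 voted in favor. Satisfied.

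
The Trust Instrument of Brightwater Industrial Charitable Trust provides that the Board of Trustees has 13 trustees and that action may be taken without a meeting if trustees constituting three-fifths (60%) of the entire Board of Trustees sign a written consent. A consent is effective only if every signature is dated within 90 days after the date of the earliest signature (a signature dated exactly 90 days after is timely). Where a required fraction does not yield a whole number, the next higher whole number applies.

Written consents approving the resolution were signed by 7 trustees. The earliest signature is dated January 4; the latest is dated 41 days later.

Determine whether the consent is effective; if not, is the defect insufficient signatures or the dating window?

Signatures required: three-fifths (60%) of 13 — 3/5 of 13 = 7.80, rounded up to 8, so 8 needed; 7 signed. Insufficient.
Dating window: the latest signature is 41 days after the earliest; the limit is 90 days. Within the window.

Not effective — insufficient signatures.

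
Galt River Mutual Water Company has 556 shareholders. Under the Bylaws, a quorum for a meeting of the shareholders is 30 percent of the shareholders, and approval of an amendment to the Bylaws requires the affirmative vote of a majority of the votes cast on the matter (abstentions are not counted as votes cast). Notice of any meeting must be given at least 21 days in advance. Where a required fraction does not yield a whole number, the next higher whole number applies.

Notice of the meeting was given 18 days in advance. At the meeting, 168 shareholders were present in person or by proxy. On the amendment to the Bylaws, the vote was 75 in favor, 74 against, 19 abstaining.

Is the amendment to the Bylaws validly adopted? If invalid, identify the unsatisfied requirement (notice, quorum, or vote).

Notice: 18 days given; 21 required. Not satisfied.
Quorum: 30% of 556 = 166.80, rounded up to 167; 168 present. Satisfied.
Vote: requires a majority of the votes cast (168 − 19 abstaining = 149); a majority of 149 is 75, so 75 needed; 75 in favor. Satisfied.

Invalid — notice requirement not satisfied.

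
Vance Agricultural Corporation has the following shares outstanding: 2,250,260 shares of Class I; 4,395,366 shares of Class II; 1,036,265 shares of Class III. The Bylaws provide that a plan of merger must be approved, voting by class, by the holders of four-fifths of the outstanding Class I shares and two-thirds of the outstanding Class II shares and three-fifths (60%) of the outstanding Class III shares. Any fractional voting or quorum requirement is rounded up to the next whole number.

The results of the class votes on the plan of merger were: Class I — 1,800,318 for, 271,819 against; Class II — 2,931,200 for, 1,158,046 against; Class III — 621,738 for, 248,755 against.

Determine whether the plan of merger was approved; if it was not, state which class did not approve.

Class I: 4/5 of 2250260 = 1800208; 1,800,208 required, 1,800,318 in favor — approved.
Class II: 2/3 of 4395366 = 2930244; 2,930,244 required, 2,931,200 in favor — approved.
Class III: 3/5 of 1036265 = 621759; 621,759 required, 621,738 in favor — not approved.

Not approved — the Class III shares did not give the required vote.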